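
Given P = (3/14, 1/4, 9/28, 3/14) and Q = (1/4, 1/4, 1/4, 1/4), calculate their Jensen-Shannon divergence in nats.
0.0036 nats

Jensen-Shannon divergence is:
JSD(P||Q) = 0.5 × D_KL(P||M) + 0.5 × D_KL(Q||M)
where M = 0.5 × (P + Q) is the mixture distribution.

M = 0.5 × (3/14, 1/4, 9/28, 3/14) + 0.5 × (1/4, 1/4, 1/4, 1/4) = (0.232143, 1/4, 2/7, 0.232143)

D_KL(P||M) = 0.0036 nats
D_KL(Q||M) = 0.0037 nats

JSD(P||Q) = 0.5 × 0.0036 + 0.5 × 0.0037 = 0.0036 nats

Unlike KL divergence, JSD is symmetric and bounded: 0 ≤ JSD ≤ log(2).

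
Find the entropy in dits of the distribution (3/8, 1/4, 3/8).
0.4700 dits

Shannon entropy is H(X) = -Σ p(x) log p(x).

For P = (3/8, 1/4, 3/8):
H = -3/8 × log_10(3/8) -1/4 × log_10(1/4) -3/8 × log_10(3/8)
H = 0.4700 dits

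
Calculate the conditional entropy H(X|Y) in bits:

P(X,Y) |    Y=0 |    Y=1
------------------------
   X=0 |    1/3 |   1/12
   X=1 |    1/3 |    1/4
0.9371 bits

Using the chain rule: H(X|Y) = H(X,Y) - H(Y)

First, compute H(X,Y) = 1.8554 bits

Marginal P(Y) = (2/3, 1/3)
H(Y) = 0.9183 bits

H(X|Y) = H(X,Y) - H(Y) = 1.8554 - 0.9183 = 0.9371 bits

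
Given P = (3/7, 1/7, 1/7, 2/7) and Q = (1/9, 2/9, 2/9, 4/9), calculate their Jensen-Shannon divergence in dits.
0.0292 dits

Jensen-Shannon divergence is:
JSD(P||Q) = 0.5 × D_KL(P||M) + 0.5 × D_KL(Q||M)
where M = 0.5 × (P + Q) is the mixture distribution.

M = 0.5 × (3/7, 1/7, 1/7, 2/7) + 0.5 × (1/9, 2/9, 2/9, 4/9) = (0.269841, 0.18254, 0.18254, 0.365079)

D_KL(P||M) = 0.0253 dits
D_KL(Q||M) = 0.0331 dits

JSD(P||Q) = 0.5 × 0.0253 + 0.5 × 0.0331 = 0.0292 dits

Unlike KL divergence, JSD is symmetric and bounded: 0 ≤ JSD ≤ log(2).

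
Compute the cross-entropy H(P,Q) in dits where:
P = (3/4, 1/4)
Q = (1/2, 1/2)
0.3010 dits

Cross-entropy: H(P,Q) = -Σ p(x) log q(x)

Alternatively: H(P,Q) = H(P) + D_KL(P||Q)
H(P) = 0.2442 dits
D_KL(P||Q) = 0.0568 dits

H(P,Q) = 0.2442 + 0.0568 = 0.3010 dits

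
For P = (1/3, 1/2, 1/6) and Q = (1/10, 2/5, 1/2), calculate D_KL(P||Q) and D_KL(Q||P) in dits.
D_KL(P||Q) = 0.1432, D_KL(Q||P) = 0.1475

KL divergence is not symmetric: D_KL(P||Q) ≠ D_KL(Q||P) in general.

D_KL(P||Q) = 0.1432 dits
D_KL(Q||P) = 0.1475 dits

No, they are not equal!

This asymmetry is why KL divergence is not a true distance metric.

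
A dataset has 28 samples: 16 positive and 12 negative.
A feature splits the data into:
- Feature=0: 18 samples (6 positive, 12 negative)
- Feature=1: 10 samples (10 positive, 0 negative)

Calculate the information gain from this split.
0.3949 bits

Information Gain = H(Y) - H(Y|Feature)

Before split:
P(positive) = 16/28 = 0.5714
H(Y) = 0.9852 bits

After split:
Feature=0: H = 0.9183 bits (weight = 18/28)
Feature=1: H = 0.0000 bits (weight = 10/28)
H(Y|Feature) = (18/28)×0.9183 + (10/28)×0.0000 = 0.5903 bits

Information Gain = 0.9852 - 0.5903 = 0.3949 bits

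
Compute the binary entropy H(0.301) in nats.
0.6117 nats

The binary entropy function is:
H(p) = -p log(p) - (1-p) log(1-p)

H(0.301) = -0.301 × log_e(0.301) - 0.699 × log_e(0.699)
H(0.301) = 0.6117 nats

Note: Binary entropy is maximized at p=0.5 (H=1 bit) and minimized at p=0 or p=1 (H=0).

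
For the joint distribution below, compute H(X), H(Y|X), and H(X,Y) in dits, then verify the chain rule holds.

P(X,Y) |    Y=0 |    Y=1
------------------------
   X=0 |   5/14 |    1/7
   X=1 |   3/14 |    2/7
H(X,Y) = 0.5792, H(X) = 0.3010, H(Y|X) = 0.2782 (all in dits)

Chain rule: H(X,Y) = H(X) + H(Y|X)

Left side — joint entropy directly:
H(X,Y) = -Σ p(x,y) log p(x,y) = 0.5792 dits

Right side — compute H(Y|X) from the conditional distributions:
P(X) = (1/2, 1/2), so H(X) = 0.3010 dits
H(Y|X) = Σ_x P(X=x) · H(Y|X=x):
  P(Y|X=0) = (5/7, 2/7), H(Y|X=0) = 0.2598, weight P(X=0) = 1/2
  P(Y|X=1) = (3/7, 4/7), H(Y|X=1) = 0.2966, weight P(X=1) = 1/2
H(Y|X) = 0.2782 dits

H(X) + H(Y|X) = 0.3010 + 0.2782 = 0.5792 dits

Both sides equal 0.5792 dits. ✓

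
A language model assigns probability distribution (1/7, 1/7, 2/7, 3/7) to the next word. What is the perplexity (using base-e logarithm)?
3.5860

Perplexity is e^H (or exp(H) for natural log).

First, H = -Σ p log p = 1.2770 nats
Perplexity = e^1.2770 = 3.5860

Interpretation: The model's uncertainty is equivalent to choosing uniformly among 3.6 options.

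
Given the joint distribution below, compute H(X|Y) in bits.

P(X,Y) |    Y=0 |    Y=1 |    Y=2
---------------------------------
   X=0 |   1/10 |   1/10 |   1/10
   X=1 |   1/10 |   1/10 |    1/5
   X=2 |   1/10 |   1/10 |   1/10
1.5510 bits

Using the chain rule: H(X|Y) = H(X,Y) - H(Y)

First, compute H(X,Y) = 3.1219 bits

Marginal P(Y) = (3/10, 3/10, 2/5)
H(Y) = 1.5710 bits

H(X|Y) = H(X,Y) - H(Y) = 3.1219 - 1.5710 = 1.5510 bits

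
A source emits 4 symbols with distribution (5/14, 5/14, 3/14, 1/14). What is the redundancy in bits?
0.1908 bits

Redundancy measures how far a source is from maximum entropy:
R = H_max - H(X)

Maximum entropy for 4 symbols: H_max = log_2(4) = 2.0000 bits
Actual entropy: H(X) = 1.8092 bits
Redundancy: R = 2.0000 - 1.8092 = 0.1908 bits

This redundancy represents potential for compression: the source could be compressed by 0.1908 bits per symbol.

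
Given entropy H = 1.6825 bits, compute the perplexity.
3.2098

Perplexity is 2^H (or exp(H) for natural log).

H = 1.6825 bits
Perplexity = 2^1.6825 = 3.2098

Interpretation: The model's uncertainty is equivalent to choosing uniformly among 3.2 options.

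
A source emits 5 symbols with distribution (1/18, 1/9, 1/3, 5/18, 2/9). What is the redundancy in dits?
0.0645 dits

Redundancy measures how far a source is from maximum entropy:
R = H_max - H(X)

Maximum entropy for 5 symbols: H_max = log_10(5) = 0.6990 dits
Actual entropy: H(X) = 0.6345 dits
Redundancy: R = 0.6990 - 0.6345 = 0.0645 dits

This redundancy represents potential for compression: the source could be compressed by 0.0645 dits per symbol.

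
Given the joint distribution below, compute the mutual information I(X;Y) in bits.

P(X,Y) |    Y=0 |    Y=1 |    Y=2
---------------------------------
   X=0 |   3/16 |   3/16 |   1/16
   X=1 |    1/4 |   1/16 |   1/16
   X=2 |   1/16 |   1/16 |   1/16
0.0768 bits

Mutual information: I(X;Y) = H(X) + H(Y) - H(X,Y)

Marginals:
P(X) = (7/16, 3/8, 3/16), H(X) = 1.5052 bits
P(Y) = (1/2, 5/16, 3/16), H(Y) = 1.4772 bits

Joint entropy: H(X,Y) = 2.9056 bits

I(X;Y) = 1.5052 + 1.4772 - 2.9056 = 0.0768 bits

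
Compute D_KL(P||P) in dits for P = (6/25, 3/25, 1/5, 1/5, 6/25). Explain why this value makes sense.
0.0000 dits

KL divergence satisfies the Gibbs inequality: D_KL(P||Q) ≥ 0 for all distributions P, Q.

D_KL(P||Q) = Σ p(x) log(p(x)/q(x))
Each term is p(x) × log_10(p(x)/p(x)) = p(x) × log_10(1) = 0, so the sum is 0.
D_KL(P||Q) = 0.0000 dits

When P = Q, the KL divergence is exactly 0, as there is no 'divergence' between identical distributions.

This non-negativity is a fundamental property: relative entropy cannot be negative because it measures how different Q is from P.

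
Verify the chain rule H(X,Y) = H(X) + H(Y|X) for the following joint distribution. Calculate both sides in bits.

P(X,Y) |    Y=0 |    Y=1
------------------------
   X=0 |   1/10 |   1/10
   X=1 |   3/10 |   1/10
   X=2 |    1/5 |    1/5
H(X,Y) = 2.4464, H(X) = 1.5219, H(Y|X) = 0.9245 (all in bits)

Chain rule: H(X,Y) = H(X) + H(Y|X)

Left side — joint entropy directly:
H(X,Y) = -Σ p(x,y) log p(x,y) = 2.4464 bits

Right side — compute H(Y|X) from the conditional distributions:
P(X) = (1/5, 2/5, 2/5), so H(X) = 1.5219 bits
H(Y|X) = Σ_x P(X=x) · H(Y|X=x):
  P(Y|X=0) = (1/2, 1/2), H(Y|X=0) = 1.0000, weight P(X=0) = 1/5
  P(Y|X=1) = (3/4, 1/4), H(Y|X=1) = 0.8113, weight P(X=1) = 2/5
  P(Y|X=2) = (1/2, 1/2), H(Y|X=2) = 1.0000, weight P(X=2) = 2/5
H(Y|X) = 0.9245 bits

H(X) + H(Y|X) = 1.5219 + 0.9245 = 2.4464 bits

Both sides equal 2.4464 bits. ✓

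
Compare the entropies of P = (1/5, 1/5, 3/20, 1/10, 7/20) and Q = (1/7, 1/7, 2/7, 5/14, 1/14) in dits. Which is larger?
P

Computing entropies in dits:
H(P) = 0.6628
H(Q) = 0.6385

Distribution P has higher entropy.

Intuition: The distribution closer to uniform (more spread out) has higher entropy.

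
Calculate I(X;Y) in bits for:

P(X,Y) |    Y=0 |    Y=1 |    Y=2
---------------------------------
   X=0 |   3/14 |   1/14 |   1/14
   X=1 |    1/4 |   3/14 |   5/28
0.0304 bits

Mutual information: I(X;Y) = H(X) + H(Y) - H(X,Y)

Marginals:
P(X) = (5/14, 9/14), H(X) = 0.9403 bits
P(Y) = (13/28, 2/7, 1/4), H(Y) = 1.5303 bits

Joint entropy: H(X,Y) = 2.4402 bits

I(X;Y) = 0.9403 + 1.5303 - 2.4402 = 0.0304 bits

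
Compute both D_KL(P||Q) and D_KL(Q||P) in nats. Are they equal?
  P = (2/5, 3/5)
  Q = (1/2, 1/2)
D_KL(P||Q) = 0.0201, D_KL(Q||P) = 0.0204

KL divergence is not symmetric: D_KL(P||Q) ≠ D_KL(Q||P) in general.

D_KL(P||Q) = 0.0201 nats
D_KL(Q||P) = 0.0204 nats

No, they are not equal!

This asymmetry is why KL divergence is not a true distance metric.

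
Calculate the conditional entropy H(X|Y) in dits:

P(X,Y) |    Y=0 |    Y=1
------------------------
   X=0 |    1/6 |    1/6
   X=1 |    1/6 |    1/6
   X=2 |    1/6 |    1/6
0.4771 dits

Using the chain rule: H(X|Y) = H(X,Y) - H(Y)

First, compute H(X,Y) = 0.7782 dits

Marginal P(Y) = (1/2, 1/2)
H(Y) = 0.3010 dits

H(X|Y) = H(X,Y) - H(Y) = 0.7782 - 0.3010 = 0.4771 dits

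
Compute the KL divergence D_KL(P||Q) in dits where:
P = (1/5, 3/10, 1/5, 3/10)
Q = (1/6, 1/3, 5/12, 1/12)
0.1052 dits

KL divergence: D_KL(P||Q) = Σ p(x) log(p(x)/q(x))

Computing term by term:
  x=0: 1/5 × log_10[(1/5)/(1/6)] = 1/5 × 0.0792 = 0.0158
  x=1: 3/10 × log_10[(3/10)/(1/3)] = 3/10 × -0.0458 = -0.0137
  x=2: 1/5 × log_10[(1/5)/(5/12)] = 1/5 × -0.3188 = -0.0638
  x=3: 3/10 × log_10[(3/10)/(1/12)] = 3/10 × 0.5563 = 0.1669

D_KL(P||Q) = 0.1052 dits

Note: KL divergence is always non-negative and equals 0 iff P = Q.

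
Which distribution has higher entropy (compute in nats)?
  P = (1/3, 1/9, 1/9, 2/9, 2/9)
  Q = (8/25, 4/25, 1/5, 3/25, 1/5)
Q

Computing entropies in nats:
H(P) = 1.5230
H(Q) = 1.5560

Distribution Q has higher entropy.

Intuition: The distribution closer to uniform (more spread out) has higher entropy.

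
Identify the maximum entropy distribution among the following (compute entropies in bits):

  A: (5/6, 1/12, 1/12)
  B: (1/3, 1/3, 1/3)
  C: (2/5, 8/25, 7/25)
B

For a discrete distribution over n outcomes, entropy is maximized by the uniform distribution.

Computing entropies:
H(A) = 0.8167 bits
H(B) = 1.5850 bits
H(C) = 1.5690 bits

The uniform distribution (where all probabilities equal 1/3) achieves the maximum entropy of log_2(3) = 1.5850 bits.

Distribution B has the highest entropy.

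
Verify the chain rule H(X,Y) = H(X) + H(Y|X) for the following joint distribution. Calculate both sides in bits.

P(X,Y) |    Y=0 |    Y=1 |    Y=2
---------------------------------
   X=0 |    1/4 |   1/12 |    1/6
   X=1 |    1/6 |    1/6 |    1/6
H(X,Y) = 2.5221, H(X) = 1.0000, H(Y|X) = 1.5221 (all in bits)

Chain rule: H(X,Y) = H(X) + H(Y|X)

Left side — joint entropy directly:
H(X,Y) = -Σ p(x,y) log p(x,y) = 2.5221 bits

Right side — compute H(Y|X) from the conditional distributions:
P(X) = (1/2, 1/2), so H(X) = 1.0000 bits
H(Y|X) = Σ_x P(X=x) · H(Y|X=x):
  P(Y|X=0) = (1/2, 1/6, 1/3), H(Y|X=0) = 1.4591, weight P(X=0) = 1/2
  P(Y|X=1) = (1/3, 1/3, 1/3), H(Y|X=1) = 1.5850, weight P(X=1) = 1/2
H(Y|X) = 1.5221 bits

H(X) + H(Y|X) = 1.0000 + 1.5221 = 2.5221 bits

Both sides equal 2.5221 bits. ✓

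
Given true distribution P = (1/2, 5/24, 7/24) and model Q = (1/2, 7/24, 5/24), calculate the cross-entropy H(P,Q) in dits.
0.4607 dits

Cross-entropy: H(P,Q) = -Σ p(x) log q(x)

Alternatively: H(P,Q) = H(P) + D_KL(P||Q)
H(P) = 0.4485 dits
D_KL(P||Q) = 0.0122 dits

H(P,Q) = 0.4485 + 0.0122 = 0.4607 dits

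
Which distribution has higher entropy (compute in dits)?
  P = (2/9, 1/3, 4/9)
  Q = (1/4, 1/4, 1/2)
P

Computing entropies in dits:
H(P) = 0.4607
H(Q) = 0.4515

Distribution P has higher entropy.

Intuition: The distribution closer to uniform (more spread out) has higher entropy.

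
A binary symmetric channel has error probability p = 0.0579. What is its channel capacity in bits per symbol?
0.6809 bits

For a binary symmetric channel (BSC) with error probability p:
Capacity C = 1 - H(p) bits per symbol

where H(p) = -p log₂(p) - (1-p) log₂(1-p) is the binary entropy function.

H(0.0579) = 0.3191 bits
C = 1 - 0.3191 = 0.6809 bits per symbol

This means we can reliably transmit up to 0.6809 bits of information per channel use.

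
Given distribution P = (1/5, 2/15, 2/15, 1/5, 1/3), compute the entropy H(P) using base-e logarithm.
1.5473 nats

Shannon entropy is H(X) = -Σ p(x) log p(x).

For P = (1/5, 2/15, 2/15, 1/5, 1/3):
H = -1/5 × log_e(1/5) -2/15 × log_e(2/15) -2/15 × log_e(2/15) -1/5 × log_e(1/5) -1/3 × log_e(1/3)
H = 1.5473 nats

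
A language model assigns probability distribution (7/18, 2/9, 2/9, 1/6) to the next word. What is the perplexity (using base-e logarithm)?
3.7977

Perplexity is e^H (or exp(H) for natural log).

First, H = -Σ p log p = 1.3344 nats
Perplexity = e^1.3344 = 3.7977

Interpretation: The model's uncertainty is equivalent to choosing uniformly among 3.8 options.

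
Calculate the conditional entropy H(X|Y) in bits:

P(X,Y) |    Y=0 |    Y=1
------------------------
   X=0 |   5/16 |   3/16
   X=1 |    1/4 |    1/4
0.9885 bits

Using the chain rule: H(X|Y) = H(X,Y) - H(Y)

First, compute H(X,Y) = 1.9772 bits

Marginal P(Y) = (9/16, 7/16)
H(Y) = 0.9887 bits

H(X|Y) = H(X,Y) - H(Y) = 1.9772 - 0.9887 = 0.9885 bits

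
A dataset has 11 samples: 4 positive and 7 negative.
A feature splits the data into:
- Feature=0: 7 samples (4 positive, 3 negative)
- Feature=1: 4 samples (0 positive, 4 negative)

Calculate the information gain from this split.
0.3187 bits

Information Gain = H(Y) - H(Y|Feature)

Before split:
P(positive) = 4/11 = 0.3636
H(Y) = 0.9457 bits

After split:
Feature=0: H = 0.9852 bits (weight = 7/11)
Feature=1: H = 0.0000 bits (weight = 4/11)
H(Y|Feature) = (7/11)×0.9852 + (4/11)×0.0000 = 0.6270 bits

Information Gain = 0.9457 - 0.6270 = 0.3187 bits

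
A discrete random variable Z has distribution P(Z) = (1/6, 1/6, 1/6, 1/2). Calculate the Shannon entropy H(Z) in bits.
1.7925 bits

Shannon entropy is H(X) = -Σ p(x) log p(x).

For P = (1/6, 1/6, 1/6, 1/2):
H = -1/6 × log_2(1/6) -1/6 × log_2(1/6) -1/6 × log_2(1/6) -1/2 × log_2(1/2)
H = 1.7925 bits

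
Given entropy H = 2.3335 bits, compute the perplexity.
5.0403

Perplexity is 2^H (or exp(H) for natural log).

H = 2.3335 bits
Perplexity = 2^2.3335 = 5.0403

Interpretation: The model's uncertainty is equivalent to choosing uniformly among 5.0 options.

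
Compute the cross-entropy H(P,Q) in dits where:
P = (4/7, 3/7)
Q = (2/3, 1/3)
0.3051 dits

Cross-entropy: H(P,Q) = -Σ p(x) log q(x)

Alternatively: H(P,Q) = H(P) + D_KL(P||Q)
H(P) = 0.2966 dits
D_KL(P||Q) = 0.0085 dits

H(P,Q) = 0.2966 + 0.0085 = 0.3051 dits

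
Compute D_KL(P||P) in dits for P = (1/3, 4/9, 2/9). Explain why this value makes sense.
0.0000 dits

KL divergence satisfies the Gibbs inequality: D_KL(P||Q) ≥ 0 for all distributions P, Q.

D_KL(P||Q) = Σ p(x) log(p(x)/q(x))
Each term is p(x) × log_10(p(x)/p(x)) = p(x) × log_10(1) = 0, so the sum is 0.
D_KL(P||Q) = 0.0000 dits

When P = Q, the KL divergence is exactly 0, as there is no 'divergence' between identical distributions.

This non-negativity is a fundamental property: relative entropy cannot be negative because it measures how different Q is from P.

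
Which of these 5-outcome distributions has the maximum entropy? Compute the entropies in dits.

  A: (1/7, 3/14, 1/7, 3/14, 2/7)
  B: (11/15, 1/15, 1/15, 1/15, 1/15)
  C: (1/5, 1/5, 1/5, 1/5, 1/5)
C

For a discrete distribution over n outcomes, entropy is maximized by the uniform distribution.

Computing entropies:
H(A) = 0.6836 dits
H(B) = 0.4124 dits
H(C) = 0.6990 dits

The uniform distribution (where all probabilities equal 1/5) achieves the maximum entropy of log_10(5) = 0.6990 dits.

Distribution C has the highest entropy.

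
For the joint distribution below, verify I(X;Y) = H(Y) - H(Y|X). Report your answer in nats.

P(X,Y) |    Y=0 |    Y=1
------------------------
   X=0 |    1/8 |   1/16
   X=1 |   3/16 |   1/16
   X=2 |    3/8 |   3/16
I(X;Y) = 0.0031 nats

Mutual information has multiple equivalent forms:
- I(X;Y) = H(X) - H(X|Y)
- I(X;Y) = H(Y) - H(Y|X)
- I(X;Y) = H(X) + H(Y) - H(X,Y)

Computing all quantities:
H(X) = 0.9841, H(Y) = 0.6211, H(X,Y) = 1.6021
H(X|Y) = 0.9810, H(Y|X) = 0.6180

Verification:
H(X) - H(X|Y) = 0.9841 - 0.9810 = 0.0031
H(Y) - H(Y|X) = 0.6211 - 0.6180 = 0.0031
H(X) + H(Y) - H(X,Y) = 0.9841 + 0.6211 - 1.6021 = 0.0031

All forms give I(X;Y) = 0.0031 nats. ✓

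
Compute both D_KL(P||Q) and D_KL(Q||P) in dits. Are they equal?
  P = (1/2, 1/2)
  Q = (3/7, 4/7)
D_KL(P||Q) = 0.0045, D_KL(Q||P) = 0.0044

KL divergence is not symmetric: D_KL(P||Q) ≠ D_KL(Q||P) in general.

D_KL(P||Q) = 0.0045 dits
D_KL(Q||P) = 0.0044 dits

No, they are not equal!

This asymmetry is why KL divergence is not a true distance metric.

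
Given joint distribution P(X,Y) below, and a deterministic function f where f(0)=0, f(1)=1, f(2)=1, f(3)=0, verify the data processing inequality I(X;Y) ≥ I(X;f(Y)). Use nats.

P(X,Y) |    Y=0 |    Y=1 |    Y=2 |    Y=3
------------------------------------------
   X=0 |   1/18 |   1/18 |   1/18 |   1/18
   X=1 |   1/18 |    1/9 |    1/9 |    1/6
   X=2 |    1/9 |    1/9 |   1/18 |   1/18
I(X;Y) = 0.0418, I(X;f(Y)) = 0.0000, inequality holds: 0.0418 ≥ 0.0000

Data Processing Inequality: For any Markov chain X → Y → Z, we have I(X;Y) ≥ I(X;Z).

Here Z = f(Y) is a deterministic function of Y, forming X → Y → Z.

Original I(X;Y) = 0.0418 nats

After applying f:
P(X,Z) where Z=f(Y):
- P(X,Z=0) = P(X,Y=0) + P(X,Y=3)
- P(X,Z=1) = P(X,Y=1) + P(X,Y=2)

I(X;Z) = I(X;f(Y)) = 0.0000 nats

Verification: 0.0418 ≥ 0.0000 ✓

Information cannot be created by processing; the function f can only lose information about X.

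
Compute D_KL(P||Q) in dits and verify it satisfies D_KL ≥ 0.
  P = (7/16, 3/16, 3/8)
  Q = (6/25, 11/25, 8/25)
0.0705 dits

KL divergence satisfies the Gibbs inequality: D_KL(P||Q) ≥ 0 for all distributions P, Q.

D_KL(P||Q) = Σ p(x) log(p(x)/q(x))
Term by term:
  x=0: 7/16 × log_10[(7/16)/(6/25)] = 0.1141
  x=1: 3/16 × log_10[(3/16)/(11/25)] = -0.0695
  x=2: 3/8 × log_10[(3/8)/(8/25)] = 0.0258
D_KL(P||Q) = 0.0705 dits

D_KL(P||Q) = 0.0705 ≥ 0 ✓

This non-negativity is a fundamental property: relative entropy cannot be negative because it measures how different Q is from P.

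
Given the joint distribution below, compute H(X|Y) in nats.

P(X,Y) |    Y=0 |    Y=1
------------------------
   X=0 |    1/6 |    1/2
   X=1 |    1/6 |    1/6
0.6059 nats

Using the chain rule: H(X|Y) = H(X,Y) - H(Y)

First, compute H(X,Y) = 1.2425 nats

Marginal P(Y) = (1/3, 2/3)
H(Y) = 0.6365 nats

H(X|Y) = H(X,Y) - H(Y) = 1.2425 - 0.6365 = 0.6059 nats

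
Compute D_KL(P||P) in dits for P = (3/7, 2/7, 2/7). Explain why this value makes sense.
0.0000 dits

KL divergence satisfies the Gibbs inequality: D_KL(P||Q) ≥ 0 for all distributions P, Q.

D_KL(P||Q) = Σ p(x) log(p(x)/q(x))
Each term is p(x) × log_10(p(x)/p(x)) = p(x) × log_10(1) = 0, so the sum is 0.
D_KL(P||Q) = 0.0000 dits

When P = Q, the KL divergence is exactly 0, as there is no 'divergence' between identical distributions.

This non-negativity is a fundamental property: relative entropy cannot be negative because it measures how different Q is from P.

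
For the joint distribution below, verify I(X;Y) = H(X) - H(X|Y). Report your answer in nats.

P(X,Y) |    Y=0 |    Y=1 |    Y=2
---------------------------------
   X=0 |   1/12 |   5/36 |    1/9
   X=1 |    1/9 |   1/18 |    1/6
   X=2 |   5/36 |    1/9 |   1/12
I(X;Y) = 0.0408 nats

Mutual information has multiple equivalent forms:
- I(X;Y) = H(X) - H(X|Y)
- I(X;Y) = H(Y) - H(Y|X)
- I(X;Y) = H(X) + H(Y) - H(X,Y)

Computing all quantities:
H(X) = 1.0986, H(Y) = 1.0963, H(X,Y) = 2.1541
H(X|Y) = 1.0578, H(Y|X) = 1.0555

Verification:
H(X) - H(X|Y) = 1.0986 - 1.0578 = 0.0408
H(Y) - H(Y|X) = 1.0963 - 1.0555 = 0.0408
H(X) + H(Y) - H(X,Y) = 1.0986 + 1.0963 - 2.1541 = 0.0408

All forms give I(X;Y) = 0.0408 nats. ✓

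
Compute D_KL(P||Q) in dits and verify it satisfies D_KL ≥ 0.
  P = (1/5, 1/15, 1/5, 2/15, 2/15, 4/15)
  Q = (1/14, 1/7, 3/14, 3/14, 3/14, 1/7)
0.0787 dits

KL divergence satisfies the Gibbs inequality: D_KL(P||Q) ≥ 0 for all distributions P, Q.

D_KL(P||Q) = Σ p(x) log(p(x)/q(x))
Term by term:
  x=0: 1/5 × log_10[(1/5)/(1/14)] = 0.0894
  x=1: 1/15 × log_10[(1/15)/(1/7)] = -0.0221
  x=2: 1/5 × log_10[(1/5)/(3/14)] = -0.0060
  x=3: 2/15 × log_10[(2/15)/(3/14)] = -0.0275
  x=4: 2/15 × log_10[(2/15)/(3/14)] = -0.0275
  x=5: 4/15 × log_10[(4/15)/(1/7)] = 0.0723
D_KL(P||Q) = 0.0787 dits

D_KL(P||Q) = 0.0787 ≥ 0 ✓

This non-negativity is a fundamental property: relative entropy cannot be negative because it measures how different Q is from P.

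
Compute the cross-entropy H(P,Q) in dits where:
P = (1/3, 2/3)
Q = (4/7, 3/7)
0.3263 dits

Cross-entropy: H(P,Q) = -Σ p(x) log q(x)

Alternatively: H(P,Q) = H(P) + D_KL(P||Q)
H(P) = 0.2764 dits
D_KL(P||Q) = 0.0499 dits

H(P,Q) = 0.2764 + 0.0499 = 0.3263 dits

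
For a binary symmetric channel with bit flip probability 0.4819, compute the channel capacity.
0.0009 bits

For a binary symmetric channel (BSC) with error probability p:
Capacity C = 1 - H(p) bits per symbol

where H(p) = -p log₂(p) - (1-p) log₂(1-p) is the binary entropy function.

H(0.4819) = 0.9991 bits
C = 1 - 0.9991 = 0.0009 bits per symbol

This means we can reliably transmit up to 0.0009 bits of information per channel use.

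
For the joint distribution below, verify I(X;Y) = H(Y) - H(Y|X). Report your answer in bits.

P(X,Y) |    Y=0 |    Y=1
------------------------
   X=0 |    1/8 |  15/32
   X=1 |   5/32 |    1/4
I(X;Y) = 0.0258 bits

Mutual information has multiple equivalent forms:
- I(X;Y) = H(X) - H(X|Y)
- I(X;Y) = H(Y) - H(Y|X)
- I(X;Y) = H(X) + H(Y) - H(X,Y)

Computing all quantities:
H(X) = 0.9745, H(Y) = 0.8571, H(X,Y) = 1.8058
H(X|Y) = 0.9487, H(Y|X) = 0.8314

Verification:
H(X) - H(X|Y) = 0.9745 - 0.9487 = 0.0258
H(Y) - H(Y|X) = 0.8571 - 0.8314 = 0.0258
H(X) + H(Y) - H(X,Y) = 0.9745 + 0.8571 - 1.8058 = 0.0258

All forms give I(X;Y) = 0.0258 bits. ✓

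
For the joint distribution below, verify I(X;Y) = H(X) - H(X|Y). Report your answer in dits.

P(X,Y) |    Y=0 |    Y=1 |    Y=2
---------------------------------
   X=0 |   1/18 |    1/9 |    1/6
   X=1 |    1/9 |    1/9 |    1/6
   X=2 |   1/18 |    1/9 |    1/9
I(X;Y) = 0.0048 dits

Mutual information has multiple equivalent forms:
- I(X;Y) = H(X) - H(X|Y)
- I(X;Y) = H(Y) - H(Y|X)
- I(X;Y) = H(X) + H(Y) - H(X,Y)

Computing all quantities:
H(X) = 0.4731, H(Y) = 0.4607, H(X,Y) = 0.9290
H(X|Y) = 0.4683, H(Y|X) = 0.4559

Verification:
H(X) - H(X|Y) = 0.4731 - 0.4683 = 0.0048
H(Y) - H(Y|X) = 0.4607 - 0.4559 = 0.0048
H(X) + H(Y) - H(X,Y) = 0.4731 + 0.4607 - 0.9290 = 0.0048

All forms give I(X;Y) = 0.0048 dits. ✓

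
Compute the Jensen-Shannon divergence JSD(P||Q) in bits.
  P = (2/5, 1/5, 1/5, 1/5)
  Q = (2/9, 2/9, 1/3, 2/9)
0.0316 bits

Jensen-Shannon divergence is:
JSD(P||Q) = 0.5 × D_KL(P||M) + 0.5 × D_KL(Q||M)
where M = 0.5 × (P + Q) is the mixture distribution.

M = 0.5 × (2/5, 1/5, 1/5, 1/5) + 0.5 × (2/9, 2/9, 1/3, 2/9) = (0.311111, 0.211111, 4/15, 0.211111)

D_KL(P||M) = 0.0308 bits
D_KL(Q||M) = 0.0323 bits

JSD(P||Q) = 0.5 × 0.0308 + 0.5 × 0.0323 = 0.0316 bits

Unlike KL divergence, JSD is symmetric and bounded: 0 ≤ JSD ≤ log(2).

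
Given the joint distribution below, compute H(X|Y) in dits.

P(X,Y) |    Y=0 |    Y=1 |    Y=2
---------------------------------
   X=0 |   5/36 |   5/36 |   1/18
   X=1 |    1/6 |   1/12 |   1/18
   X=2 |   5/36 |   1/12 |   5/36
0.4610 dits

Using the chain rule: H(X|Y) = H(X,Y) - H(Y)

First, compute H(X,Y) = 0.9253 dits

Marginal P(Y) = (4/9, 11/36, 1/4)
H(Y) = 0.4644 dits

H(X|Y) = H(X,Y) - H(Y) = 0.9253 - 0.4644 = 0.4610 dits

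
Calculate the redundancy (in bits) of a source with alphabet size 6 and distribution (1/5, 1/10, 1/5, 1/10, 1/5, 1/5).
0.0630 bits

Redundancy measures how far a source is from maximum entropy:
R = H_max - H(X)

Maximum entropy for 6 symbols: H_max = log_2(6) = 2.5850 bits
Actual entropy: H(X) = 2.5219 bits
Redundancy: R = 2.5850 - 2.5219 = 0.0630 bits

This redundancy represents potential for compression: the source could be compressed by 0.0630 bits per symbol.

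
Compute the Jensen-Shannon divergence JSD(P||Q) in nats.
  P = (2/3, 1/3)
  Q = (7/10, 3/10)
0.0006 nats

Jensen-Shannon divergence is:
JSD(P||Q) = 0.5 × D_KL(P||M) + 0.5 × D_KL(Q||M)
where M = 0.5 × (P + Q) is the mixture distribution.

M = 0.5 × (2/3, 1/3) + 0.5 × (7/10, 3/10) = (0.683333, 0.316667)

D_KL(P||M) = 0.0006 nats
D_KL(Q||M) = 0.0006 nats

JSD(P||Q) = 0.5 × 0.0006 + 0.5 × 0.0006 = 0.0006 nats

Unlike KL divergence, JSD is symmetric and bounded: 0 ≤ JSD ≤ log(2).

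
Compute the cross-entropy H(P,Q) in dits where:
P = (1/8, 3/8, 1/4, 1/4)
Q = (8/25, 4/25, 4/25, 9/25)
0.6702 dits

Cross-entropy: H(P,Q) = -Σ p(x) log q(x)

Alternatively: H(P,Q) = H(P) + D_KL(P||Q)
H(P) = 0.5737 dits
D_KL(P||Q) = 0.0966 dits

H(P,Q) = 0.5737 + 0.0966 = 0.6702 dits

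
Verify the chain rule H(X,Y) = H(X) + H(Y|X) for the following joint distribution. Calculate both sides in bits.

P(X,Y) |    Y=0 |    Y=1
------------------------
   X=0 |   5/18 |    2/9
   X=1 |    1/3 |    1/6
H(X,Y) = 1.9547, H(X) = 1.0000, H(Y|X) = 0.9547 (all in bits)

Chain rule: H(X,Y) = H(X) + H(Y|X)

Left side — joint entropy directly:
H(X,Y) = -Σ p(x,y) log p(x,y) = 1.9547 bits

Right side — compute H(Y|X) from the conditional distributions:
P(X) = (1/2, 1/2), so H(X) = 1.0000 bits
H(Y|X) = Σ_x P(X=x) · H(Y|X=x):
  P(Y|X=0) = (5/9, 4/9), H(Y|X=0) = 0.9911, weight P(X=0) = 1/2
  P(Y|X=1) = (2/3, 1/3), H(Y|X=1) = 0.9183, weight P(X=1) = 1/2
H(Y|X) = 0.9547 bits

H(X) + H(Y|X) = 1.0000 + 0.9547 = 1.9547 bits

Both sides equal 1.9547 bits. ✓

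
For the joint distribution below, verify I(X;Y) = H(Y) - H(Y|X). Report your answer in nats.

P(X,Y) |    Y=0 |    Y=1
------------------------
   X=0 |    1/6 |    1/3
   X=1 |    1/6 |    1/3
I(X;Y) = 0.0000 nats

Mutual information has multiple equivalent forms:
- I(X;Y) = H(X) - H(X|Y)
- I(X;Y) = H(Y) - H(Y|X)
- I(X;Y) = H(X) + H(Y) - H(X,Y)

Computing all quantities:
H(X) = 0.6931, H(Y) = 0.6365, H(X,Y) = 1.3297
H(X|Y) = 0.6931, H(Y|X) = 0.6365

Verification:
H(X) - H(X|Y) = 0.6931 - 0.6931 = 0.0000
H(Y) - H(Y|X) = 0.6365 - 0.6365 = 0.0000
H(X) + H(Y) - H(X,Y) = 0.6931 + 0.6365 - 1.3297 = 0.0000

All forms give I(X;Y) = 0.0000 nats. ✓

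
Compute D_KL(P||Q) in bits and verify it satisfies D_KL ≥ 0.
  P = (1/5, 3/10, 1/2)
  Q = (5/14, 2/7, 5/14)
0.0965 bits

KL divergence satisfies the Gibbs inequality: D_KL(P||Q) ≥ 0 for all distributions P, Q.

D_KL(P||Q) = Σ p(x) log(p(x)/q(x))
Term by term:
  x=0: 1/5 × log_2[(1/5)/(5/14)] = -0.1673
  x=1: 3/10 × log_2[(3/10)/(2/7)] = 0.0211
  x=2: 1/2 × log_2[(1/2)/(5/14)] = 0.2427
D_KL(P||Q) = 0.0965 bits

D_KL(P||Q) = 0.0965 ≥ 0 ✓

This non-negativity is a fundamental property: relative entropy cannot be negative because it measures how different Q is from P.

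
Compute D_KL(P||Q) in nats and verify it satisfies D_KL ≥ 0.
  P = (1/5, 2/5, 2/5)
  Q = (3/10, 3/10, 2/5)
0.0340 nats

KL divergence satisfies the Gibbs inequality: D_KL(P||Q) ≥ 0 for all distributions P, Q.

D_KL(P||Q) = Σ p(x) log(p(x)/q(x))
Term by term:
  x=0: 1/5 × log_e[(1/5)/(3/10)] = -0.0811
  x=1: 2/5 × log_e[(2/5)/(3/10)] = 0.1151
  x=2: 2/5 × log_e[(2/5)/(2/5)] = 0.0000
D_KL(P||Q) = 0.0340 nats

D_KL(P||Q) = 0.0340 ≥ 0 ✓

This non-negativity is a fundamental property: relative entropy cannot be negative because it measures how different Q is from P.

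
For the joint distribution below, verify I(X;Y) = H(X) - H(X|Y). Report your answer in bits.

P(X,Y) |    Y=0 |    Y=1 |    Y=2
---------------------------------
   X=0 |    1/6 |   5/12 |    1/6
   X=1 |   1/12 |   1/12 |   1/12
I(X;Y) = 0.0271 bits

Mutual information has multiple equivalent forms:
- I(X;Y) = H(X) - H(X|Y)
- I(X;Y) = H(Y) - H(Y|X)
- I(X;Y) = H(X) + H(Y) - H(X,Y)

Computing all quantities:
H(X) = 0.8113, H(Y) = 1.5000, H(X,Y) = 2.2842
H(X|Y) = 0.7842, H(Y|X) = 1.4729

Verification:
H(X) - H(X|Y) = 0.8113 - 0.7842 = 0.0271
H(Y) - H(Y|X) = 1.5000 - 1.4729 = 0.0271
H(X) + H(Y) - H(X,Y) = 0.8113 + 1.5000 - 2.2842 = 0.0271

All forms give I(X;Y) = 0.0271 bits. ✓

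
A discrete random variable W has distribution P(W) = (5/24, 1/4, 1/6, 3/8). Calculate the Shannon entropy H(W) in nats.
1.3398 nats

Shannon entropy is H(X) = -Σ p(x) log p(x).

For P = (5/24, 1/4, 1/6, 3/8):
H = -5/24 × log_e(5/24) -1/4 × log_e(1/4) -1/6 × log_e(1/6) -3/8 × log_e(3/8)
H = 1.3398 nats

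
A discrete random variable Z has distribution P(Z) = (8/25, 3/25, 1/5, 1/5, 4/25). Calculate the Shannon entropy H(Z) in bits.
2.2449 bits

Shannon entropy is H(X) = -Σ p(x) log p(x).

For P = (8/25, 3/25, 1/5, 1/5, 4/25):
H = -8/25 × log_2(8/25) -3/25 × log_2(3/25) -1/5 × log_2(1/5) -1/5 × log_2(1/5) -4/25 × log_2(4/25)
H = 2.2449 bits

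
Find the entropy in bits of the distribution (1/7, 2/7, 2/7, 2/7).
1.9502 bits

Shannon entropy is H(X) = -Σ p(x) log p(x).

For P = (1/7, 2/7, 2/7, 2/7):
H = -1/7 × log_2(1/7) -2/7 × log_2(2/7) -2/7 × log_2(2/7) -2/7 × log_2(2/7)
H = 1.9502 bits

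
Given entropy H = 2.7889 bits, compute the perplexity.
6.9110

Perplexity is 2^H (or exp(H) for natural log).

H = 2.7889 bits
Perplexity = 2^2.7889 = 6.9110

Interpretation: The model's uncertainty is equivalent to choosing uniformly among 6.9 options.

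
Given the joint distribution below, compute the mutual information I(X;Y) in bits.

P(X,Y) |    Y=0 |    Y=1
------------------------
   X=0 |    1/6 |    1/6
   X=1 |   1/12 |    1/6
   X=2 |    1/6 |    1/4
0.0124 bits

Mutual information: I(X;Y) = H(X) + H(Y) - H(X,Y)

Marginals:
P(X) = (1/3, 1/4, 5/12), H(X) = 1.5546 bits
P(Y) = (5/12, 7/12), H(Y) = 0.9799 bits

Joint entropy: H(X,Y) = 2.5221 bits

I(X;Y) = 1.5546 + 0.9799 - 2.5221 = 0.0124 bits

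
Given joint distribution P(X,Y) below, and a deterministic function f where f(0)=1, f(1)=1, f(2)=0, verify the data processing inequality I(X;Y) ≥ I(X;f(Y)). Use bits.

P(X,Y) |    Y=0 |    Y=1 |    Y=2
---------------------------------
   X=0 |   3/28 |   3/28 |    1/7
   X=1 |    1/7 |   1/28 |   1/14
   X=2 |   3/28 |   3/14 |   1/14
I(X;Y) = 0.1078, I(X;f(Y)) = 0.0318, inequality holds: 0.1078 ≥ 0.0318

Data Processing Inequality: For any Markov chain X → Y → Z, we have I(X;Y) ≥ I(X;Z).

Here Z = f(Y) is a deterministic function of Y, forming X → Y → Z.

Original I(X;Y) = 0.1078 bits

After applying f:
P(X,Z) where Z=f(Y):
- P(X,Z=0) = P(X,Y=2)
- P(X,Z=1) = P(X,Y=0) + P(X,Y=1)

I(X;Z) = I(X;f(Y)) = 0.0318 bits

Verification: 0.1078 ≥ 0.0318 ✓

Information cannot be created by processing; the function f can only lose information about X.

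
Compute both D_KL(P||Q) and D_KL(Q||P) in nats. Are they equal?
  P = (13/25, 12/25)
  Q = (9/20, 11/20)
D_KL(P||Q) = 0.0098, D_KL(Q||P) = 0.0098

KL divergence is not symmetric: D_KL(P||Q) ≠ D_KL(Q||P) in general.

D_KL(P||Q) = 0.0098 nats
D_KL(Q||P) = 0.0098 nats

In this case they happen to be equal (to 4 decimal places).

This asymmetry is why KL divergence is not a true distance metric.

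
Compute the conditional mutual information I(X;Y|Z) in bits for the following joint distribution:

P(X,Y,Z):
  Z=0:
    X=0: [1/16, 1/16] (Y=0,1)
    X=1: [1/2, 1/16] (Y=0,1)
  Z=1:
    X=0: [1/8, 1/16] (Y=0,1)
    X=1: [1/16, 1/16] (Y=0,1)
0.0684 bits

Conditional mutual information: I(X;Y|Z) = H(X|Z) + H(Y|Z) - H(X,Y|Z)

H(Z) = 0.8960
H(X,Z) = 1.6697 → H(X|Z) = 0.7737
H(Y,Z) = 1.6697 → H(Y|Z) = 0.7737
H(X,Y,Z) = 2.3750 → H(X,Y|Z) = 1.4790

I(X;Y|Z) = 0.7737 + 0.7737 - 1.4790 = 0.0684 bits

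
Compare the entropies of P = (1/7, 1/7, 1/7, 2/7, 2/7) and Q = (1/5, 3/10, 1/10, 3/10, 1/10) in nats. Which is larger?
P

Computing entropies in nats:
H(P) = 1.5498
H(Q) = 1.5048

Distribution P has higher entropy.

Intuition: The distribution closer to uniform (more spread out) has higher entropy.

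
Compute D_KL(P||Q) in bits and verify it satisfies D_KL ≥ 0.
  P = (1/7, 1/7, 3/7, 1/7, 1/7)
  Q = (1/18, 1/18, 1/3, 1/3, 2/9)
0.2790 bits

KL divergence satisfies the Gibbs inequality: D_KL(P||Q) ≥ 0 for all distributions P, Q.

D_KL(P||Q) = Σ p(x) log(p(x)/q(x))
Term by term:
  x=0: 1/7 × log_2[(1/7)/(1/18)] = 0.1947
  x=1: 1/7 × log_2[(1/7)/(1/18)] = 0.1947
  x=2: 3/7 × log_2[(3/7)/(1/3)] = 0.1554
  x=3: 1/7 × log_2[(1/7)/(1/3)] = -0.1746
  x=4: 1/7 × log_2[(1/7)/(2/9)] = -0.0911
D_KL(P||Q) = 0.2790 bits

D_KL(P||Q) = 0.2790 ≥ 0 ✓

This non-negativity is a fundamental property: relative entropy cannot be negative because it measures how different Q is from P.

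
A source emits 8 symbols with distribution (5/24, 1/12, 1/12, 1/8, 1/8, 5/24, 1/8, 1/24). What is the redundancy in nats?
0.0995 nats

Redundancy measures how far a source is from maximum entropy:
R = H_max - H(X)

Maximum entropy for 8 symbols: H_max = log_e(8) = 2.0794 nats
Actual entropy: H(X) = 1.9800 nats
Redundancy: R = 2.0794 - 1.9800 = 0.0995 nats

This redundancy represents potential for compression: the source could be compressed by 0.0995 nats per symbol.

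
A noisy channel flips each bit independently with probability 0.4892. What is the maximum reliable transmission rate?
0.0003 bits

For a binary symmetric channel (BSC) with error probability p:
Capacity C = 1 - H(p) bits per symbol

where H(p) = -p log₂(p) - (1-p) log₂(1-p) is the binary entropy function.

H(0.4892) = 0.9997 bits
C = 1 - 0.9997 = 0.0003 bits per symbol

This means we can reliably transmit up to 0.0003 bits of information per channel use.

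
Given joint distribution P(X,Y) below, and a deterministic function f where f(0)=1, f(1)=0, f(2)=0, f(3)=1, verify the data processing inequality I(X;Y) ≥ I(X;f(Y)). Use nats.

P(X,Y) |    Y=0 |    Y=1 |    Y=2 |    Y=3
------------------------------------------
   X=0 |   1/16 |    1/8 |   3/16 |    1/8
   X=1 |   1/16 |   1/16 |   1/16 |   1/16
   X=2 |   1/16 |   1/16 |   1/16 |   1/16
I(X;Y) = 0.0169, I(X;f(Y)) = 0.0080, inequality holds: 0.0169 ≥ 0.0080

Data Processing Inequality: For any Markov chain X → Y → Z, we have I(X;Y) ≥ I(X;Z).

Here Z = f(Y) is a deterministic function of Y, forming X → Y → Z.

Original I(X;Y) = 0.0169 nats

After applying f:
P(X,Z) where Z=f(Y):
- P(X,Z=0) = P(X,Y=1) + P(X,Y=2)
- P(X,Z=1) = P(X,Y=0) + P(X,Y=3)

I(X;Z) = I(X;f(Y)) = 0.0080 nats

Verification: 0.0169 ≥ 0.0080 ✓

Information cannot be created by processing; the function f can only lose information about X.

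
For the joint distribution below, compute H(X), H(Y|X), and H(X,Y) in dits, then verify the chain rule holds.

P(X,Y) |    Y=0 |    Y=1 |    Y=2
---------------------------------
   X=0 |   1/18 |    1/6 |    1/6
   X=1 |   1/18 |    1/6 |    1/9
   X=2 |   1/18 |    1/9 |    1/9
H(X,Y) = 0.9164, H(X) = 0.4731, H(Y|X) = 0.4433 (all in dits)

Chain rule: H(X,Y) = H(X) + H(Y|X)

Left side — joint entropy directly:
H(X,Y) = -Σ p(x,y) log p(x,y) = 0.9164 dits

Right side — compute H(Y|X) from the conditional distributions:
P(X) = (7/18, 1/3, 5/18), so H(X) = 0.4731 dits
H(Y|X) = Σ_x P(X=x) · H(Y|X=x):
  P(Y|X=0) = (1/7, 3/7, 3/7), H(Y|X=0) = 0.4361, weight P(X=0) = 7/18
  P(Y|X=1) = (1/6, 1/2, 1/3), H(Y|X=1) = 0.4392, weight P(X=1) = 1/3
  P(Y|X=2) = (1/5, 2/5, 2/5), H(Y|X=2) = 0.4581, weight P(X=2) = 5/18
H(Y|X) = 0.4433 dits

H(X) + H(Y|X) = 0.4731 + 0.4433 = 0.9164 dits

Both sides equal 0.9164 dits. ✓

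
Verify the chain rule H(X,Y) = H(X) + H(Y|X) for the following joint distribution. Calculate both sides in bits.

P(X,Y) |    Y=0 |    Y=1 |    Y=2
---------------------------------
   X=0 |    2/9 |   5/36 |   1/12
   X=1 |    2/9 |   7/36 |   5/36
H(X,Y) = 2.5137, H(X) = 0.9911, H(Y|X) = 1.5226 (all in bits)

Chain rule: H(X,Y) = H(X) + H(Y|X)

Left side — joint entropy directly:
H(X,Y) = -Σ p(x,y) log p(x,y) = 2.5137 bits

Right side — compute H(Y|X) from the conditional distributions:
P(X) = (4/9, 5/9), so H(X) = 0.9911 bits
H(Y|X) = Σ_x P(X=x) · H(Y|X=x):
  P(Y|X=0) = (1/2, 5/16, 3/16), H(Y|X=0) = 1.4772, weight P(X=0) = 4/9
  P(Y|X=1) = (2/5, 7/20, 1/4), H(Y|X=1) = 1.5589, weight P(X=1) = 5/9
H(Y|X) = 1.5226 bits

H(X) + H(Y|X) = 0.9911 + 1.5226 = 2.5137 bits

Both sides equal 2.5137 bits. ✓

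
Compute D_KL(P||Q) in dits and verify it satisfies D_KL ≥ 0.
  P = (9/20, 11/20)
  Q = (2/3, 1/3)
0.0428 dits

KL divergence satisfies the Gibbs inequality: D_KL(P||Q) ≥ 0 for all distributions P, Q.

D_KL(P||Q) = Σ p(x) log(p(x)/q(x))
Term by term:
  x=0: 9/20 × log_10[(9/20)/(2/3)] = -0.0768
  x=1: 11/20 × log_10[(11/20)/(1/3)] = 0.1196
D_KL(P||Q) = 0.0428 dits

D_KL(P||Q) = 0.0428 ≥ 0 ✓

This non-negativity is a fundamental property: relative entropy cannot be negative because it measures how different Q is from P.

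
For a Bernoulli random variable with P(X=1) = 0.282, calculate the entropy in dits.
0.2583 dits

The binary entropy function is:
H(p) = -p log(p) - (1-p) log(1-p)

H(0.282) = -0.282 × log_10(0.282) - 0.718 × log_10(0.718)
H(0.282) = 0.2583 dits

Note: Binary entropy is maximized at p=0.5 (H=1 bit) and minimized at p=0 or p=1 (H=0).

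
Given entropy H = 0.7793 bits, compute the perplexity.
1.7163

Perplexity is 2^H (or exp(H) for natural log).

H = 0.7793 bits
Perplexity = 2^0.7793 = 1.7163

Interpretation: The model's uncertainty is equivalent to choosing uniformly among 1.7 options.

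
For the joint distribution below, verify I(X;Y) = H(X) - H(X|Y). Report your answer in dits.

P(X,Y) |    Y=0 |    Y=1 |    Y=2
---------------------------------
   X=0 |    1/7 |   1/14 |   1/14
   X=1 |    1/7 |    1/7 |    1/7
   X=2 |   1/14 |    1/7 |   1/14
I(X;Y) = 0.0123 dits

Mutual information has multiple equivalent forms:
- I(X;Y) = H(X) - H(X|Y)
- I(X;Y) = H(Y) - H(Y|X)
- I(X;Y) = H(X) + H(Y) - H(X,Y)

Computing all quantities:
H(X) = 0.4686, H(Y) = 0.4748, H(X,Y) = 0.9311
H(X|Y) = 0.4563, H(Y|X) = 0.4625

Verification:
H(X) - H(X|Y) = 0.4686 - 0.4563 = 0.0123
H(Y) - H(Y|X) = 0.4748 - 0.4625 = 0.0123
H(X) + H(Y) - H(X,Y) = 0.4686 + 0.4748 - 0.9311 = 0.0123

All forms give I(X;Y) = 0.0123 dits. ✓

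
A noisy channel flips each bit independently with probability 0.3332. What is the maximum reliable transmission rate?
0.0818 bits

For a binary symmetric channel (BSC) with error probability p:
Capacity C = 1 - H(p) bits per symbol

where H(p) = -p log₂(p) - (1-p) log₂(1-p) is the binary entropy function.

H(0.3332) = 0.9182 bits
C = 1 - 0.9182 = 0.0818 bits per symbol

This means we can reliably transmit up to 0.0818 bits of information per channel use.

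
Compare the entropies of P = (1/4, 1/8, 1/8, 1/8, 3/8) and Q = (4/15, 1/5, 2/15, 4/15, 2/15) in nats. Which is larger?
Q

Computing entropies in nats:
H(P) = 1.4942
H(Q) = 1.5641

Distribution Q has higher entropy.

Intuition: The distribution closer to uniform (more spread out) has higher entropy.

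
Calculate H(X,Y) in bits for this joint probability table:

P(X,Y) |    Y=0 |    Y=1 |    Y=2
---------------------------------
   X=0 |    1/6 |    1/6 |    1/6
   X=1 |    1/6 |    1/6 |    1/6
2.5850 bits

Joint entropy is H(X,Y) = -Σ_{x,y} p(x,y) log p(x,y).

Summing over all non-zero entries:
H(X,Y) = -[1/6·log_2(1/6) + 1/6·log_2(1/6) + 1/6·log_2(1/6) + 1/6·log_2(1/6) + 1/6·log_2(1/6) + 1/6·log_2(1/6)]
H(X,Y) = 2.5850 bits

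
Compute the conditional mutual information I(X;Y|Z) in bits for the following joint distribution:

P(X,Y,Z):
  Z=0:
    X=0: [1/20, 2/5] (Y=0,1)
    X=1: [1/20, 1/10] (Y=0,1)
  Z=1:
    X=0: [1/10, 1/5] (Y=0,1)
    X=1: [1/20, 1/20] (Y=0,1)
0.0321 bits

Conditional mutual information: I(X;Y|Z) = H(X|Z) + H(Y|Z) - H(X,Y|Z)

H(Z) = 0.9710
H(X,Z) = 1.7822 → H(X|Z) = 0.8113
H(Y,Z) = 1.7427 → H(Y|Z) = 0.7718
H(X,Y,Z) = 2.5219 → H(X,Y|Z) = 1.5510

I(X;Y|Z) = 0.8113 + 0.7718 - 1.5510 = 0.0321 bits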